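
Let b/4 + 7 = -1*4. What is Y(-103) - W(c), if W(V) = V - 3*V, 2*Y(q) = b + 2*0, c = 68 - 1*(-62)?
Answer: 238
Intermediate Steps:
b = -44 (b = -28 + 4*(-1*4) = -28 + 4*(-4) = -28 - 16 = -44)
c = 130 (c = 68 + 62 = 130)
Y(q) = -22 (Y(q) = (-44 + 2*0)/2 = (-44 + 0)/2 = (½)*(-44) = -22)
W(V) = -2*V
Y(-103) - W(c) = -22 - (-2)*130 = -22 - 1*(-260) = -22 + 260 = 238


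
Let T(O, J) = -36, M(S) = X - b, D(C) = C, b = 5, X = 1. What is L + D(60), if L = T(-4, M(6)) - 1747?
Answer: -1723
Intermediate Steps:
M(S) = -4 (M(S) = 1 - 1*5 = 1 - 5 = -4)
L = -1783 (L = -36 - 1747 = -1783)
L + D(60) = -1783 + 60 = -1723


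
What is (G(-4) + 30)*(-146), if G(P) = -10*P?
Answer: -10220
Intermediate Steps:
(G(-4) + 30)*(-146) = (-10*(-4) + 30)*(-146) = (40 + 30)*(-146) = 70*(-146) = -10220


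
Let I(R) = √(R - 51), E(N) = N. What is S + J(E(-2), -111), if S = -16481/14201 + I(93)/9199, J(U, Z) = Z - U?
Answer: -1564390/14201 + √42/9199 ≈ -110.16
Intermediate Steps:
I(R) = √(-51 + R)
S = -16481/14201 + √42/9199 (S = -16481/14201 + √(-51 + 93)/9199 = -16481*1/14201 + √42*(1/9199) = -16481/14201 + √42/9199 ≈ -1.1598)
S + J(E(-2), -111) = (-16481/14201 + √42/9199) + (-111 - 1*(-2)) = (-16481/14201 + √42/9199) + (-111 + 2) = (-16481/14201 + √42/9199) - 109 = -1564390/14201 + √42/9199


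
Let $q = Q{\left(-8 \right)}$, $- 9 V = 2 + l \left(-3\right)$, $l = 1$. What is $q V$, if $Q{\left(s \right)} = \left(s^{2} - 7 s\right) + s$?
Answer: $\frac{112}{9} \approx 12.444$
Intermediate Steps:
$Q{\left(s \right)} = s^{2} - 6 s$
$V = \frac{1}{9}$ ($V = - \frac{2 + 1 \left(-3\right)}{9} = - \frac{2 - 3}{9} = \left(- \frac{1}{9}\right) \left(-1\right) = \frac{1}{9} \approx 0.11111$)
$q = 112$ ($q = - 8 \left(-6 - 8\right) = \left(-8\right) \left(-14\right) = 112$)
$q V = 112 \cdot \frac{1}{9} = \frac{112}{9}$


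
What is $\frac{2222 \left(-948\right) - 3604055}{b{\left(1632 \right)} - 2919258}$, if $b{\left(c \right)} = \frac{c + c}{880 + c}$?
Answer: $\frac{896550227}{458323302} \approx 1.9562$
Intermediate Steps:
$b{\left(c \right)} = \frac{2 c}{880 + c}$
$\frac{2222 \left(-948\right) - 3604055}{b{\left(1632 \right)} - 2919258} = \frac{2222 \left(-948\right) - 3604055}{2 \cdot 1632 \frac{1}{880 + 1632} - 2919258} = \frac{-2106456 - 3604055}{2 \cdot 1632 \cdot \frac{1}{2512} - 2919258} = - \frac{5710511}{2 \cdot 1632 \cdot \frac{1}{2512} - 2919258} = - \frac{5710511}{\frac{204}{157} - 2919258} = - \frac{5710511}{- \frac{458323302}{157}} = \left(-5710511\right) \left(- \frac{157}{458323302}\right) = \frac{896550227}{458323302}$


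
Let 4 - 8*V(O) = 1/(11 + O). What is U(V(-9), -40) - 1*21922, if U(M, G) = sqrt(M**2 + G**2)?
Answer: -21922 + sqrt(409649)/16 ≈ -21882.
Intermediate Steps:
V(O) = 1/2 - 1/(8*(11 + O))
U(M, G) = sqrt(G**2 + M**2)
U(V(-9), -40) - 1*21922 = sqrt((-40)**2 + ((43 + 4*(-9))/(8*(11 - 9)))**2) - 1*21922 = sqrt(1600 + ((1/8)*(43 - 36)/2)**2) - 21922 = sqrt(1600 + ((1/8)*(1/2)*7)**2) - 21922 = sqrt(1600 + (7/16)**2) - 21922 = sqrt(1600 + 49/256) - 21922 = sqrt(409649/256) - 21922 = sqrt(409649)/16 - 21922 = -21922 + sqrt(409649)/16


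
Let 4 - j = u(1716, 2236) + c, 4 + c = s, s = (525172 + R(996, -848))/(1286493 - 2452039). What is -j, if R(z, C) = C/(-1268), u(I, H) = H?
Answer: 411515343480/184739041 ≈ 2227.6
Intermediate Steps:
R(z, C) = -C/1268 (R(z, C) = C*(-1/1268) = -C/1268)
s = -83239868/184739041 (s = (525172 - 1/1268*(-848))/(1286493 - 2452039) = (525172 + 212/317)/(-1165546) = (166479736/317)*(-1/1165546) = -83239868/184739041 ≈ -0.45058)
c = -822196032/184739041 (c = -4 - 83239868/184739041 = -822196032/184739041 ≈ -4.4506)
j = -411515343480/184739041 (j = 4 - (2236 - 822196032/184739041) = 4 - 1*412254299644/184739041 = 4 - 412254299644/184739041 = -411515343480/184739041 ≈ -2227.6)
-j = -1*(-411515343480/184739041) = 411515343480/184739041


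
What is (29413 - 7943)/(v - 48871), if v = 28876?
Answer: -4294/3999 ≈ -1.0738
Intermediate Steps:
(29413 - 7943)/(v - 48871) = (29413 - 7943)/(28876 - 48871) = 21470/(-19995) = 21470*(-1/19995) = -4294/3999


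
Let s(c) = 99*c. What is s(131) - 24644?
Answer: -11675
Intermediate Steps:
s(131) - 24644 = 99*131 - 24644 = 12969 - 24644 = -11675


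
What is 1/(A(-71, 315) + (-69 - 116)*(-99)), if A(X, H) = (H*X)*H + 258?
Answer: -1/7026402 ≈ -1.4232e-7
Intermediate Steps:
A(X, H) = 258 + X*H² (A(X, H) = X*H² + 258 = 258 + X*H²)
1/(A(-71, 315) + (-69 - 116)*(-99)) = 1/((258 - 71*315²) + (-69 - 116)*(-99)) = 1/((258 - 71*99225) - 185*(-99)) = 1/((258 - 7044975) + 18315) = 1/(-7044717 + 18315) = 1/(-7026402) = -1/7026402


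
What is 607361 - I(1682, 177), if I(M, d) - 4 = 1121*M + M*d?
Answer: -1575879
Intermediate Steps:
I(M, d) = 4 + 1121*M + M*d (I(M, d) = 4 + (1121*M + M*d) = 4 + 1121*M + M*d)
607361 - I(1682, 177) = 607361 - (4 + 1121*1682 + 1682*177) = 607361 - (4 + 1885522 + 297714) = 607361 - 1*2183240 = 607361 - 2183240 = -1575879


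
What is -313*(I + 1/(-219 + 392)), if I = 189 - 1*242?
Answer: 2869584/173 ≈ 16587.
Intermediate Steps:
I = -53 (I = 189 - 242 = -53)
-313*(I + 1/(-219 + 392)) = -313*(-53 + 1/(-219 + 392)) = -313*(-53 + 1/173) = -313*(-9168/173) = 2869584/173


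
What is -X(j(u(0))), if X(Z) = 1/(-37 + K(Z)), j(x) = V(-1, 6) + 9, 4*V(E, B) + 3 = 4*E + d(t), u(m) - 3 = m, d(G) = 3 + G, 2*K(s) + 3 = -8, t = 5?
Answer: 2/85 ≈ 0.023529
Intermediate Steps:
K(s) = -11/2 (K(s) = -3/2 + (½)*(-8) = -3/2 - 4 = -11/2)
u(m) = 3 + m
V(E, B) = 5/4 + E (V(E, B) = -¾ + (4*E + (3 + 5))/4 = -¾ + (4*E + 8)/4 = -¾ + (8 + 4*E)/4 = -¾ + (2 + E) = 5/4 + E)
j(x) = 37/4 (j(x) = (5/4 - 1) + 9 = ¼ + 9 = 37/4)
X(Z) = -2/85 (X(Z) = 1/(-37 - 11/2) = 1/(-85/2) = -2/85)
-X(j(u(0))) = -1*(-2/85) = 2/85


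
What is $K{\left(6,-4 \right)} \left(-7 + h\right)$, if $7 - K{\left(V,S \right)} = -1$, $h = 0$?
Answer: $-56$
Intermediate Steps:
$K{\left(V,S \right)} = 8$ ($K{\left(V,S \right)} = 7 - -1 = 7 + 1 = 8$)
$K{\left(6,-4 \right)} \left(-7 + h\right) = 8 \left(-7 + 0\right) = 8 \left(-7\right) = -56$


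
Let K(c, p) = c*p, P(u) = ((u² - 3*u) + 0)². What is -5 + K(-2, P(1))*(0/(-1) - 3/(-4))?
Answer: -11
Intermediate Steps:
P(u) = (u² - 3*u)²
-5 + K(-2, P(1))*(0/(-1) - 3/(-4)) = -5 + (-2*1²*(-3 + 1)²)*(0/(-1) - 3/(-4)) = -5 + (-2*(-2)²)*(0*(-1) - 3*(-¼)) = -5 + (-2*4)*(0 + ¾) = -5 - 2*4*(¾) = -5 - 8*¾ = -5 - 6 = -11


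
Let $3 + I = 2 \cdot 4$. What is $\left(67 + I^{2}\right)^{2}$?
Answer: $8464$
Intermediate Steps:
$I = 5$ ($I = -3 + 2 \cdot 4 = -3 + 8 = 5$)
$\left(67 + I^{2}\right)^{2} = \left(67 + 5^{2}\right)^{2} = \left(67 + 25\right)^{2} = 92^{2} = 8464$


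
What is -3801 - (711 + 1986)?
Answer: -6498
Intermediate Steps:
-3801 - (711 + 1986) = -3801 - 1*2697 = -3801 - 2697 = -6498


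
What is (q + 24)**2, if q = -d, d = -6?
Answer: 900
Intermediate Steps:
q = 6 (q = -1*(-6) = 6)
(q + 24)**2 = (6 + 24)**2 = 30**2 = 900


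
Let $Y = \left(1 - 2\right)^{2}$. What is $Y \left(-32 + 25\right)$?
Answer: $-7$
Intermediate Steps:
$Y = 1$ ($Y = \left(-1\right)^{2} = 1$)
$Y \left(-32 + 25\right) = 1 \left(-32 + 25\right) = 1 \left(-7\right) = -7$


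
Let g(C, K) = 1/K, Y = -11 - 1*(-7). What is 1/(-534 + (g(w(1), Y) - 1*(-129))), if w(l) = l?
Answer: -4/1621 ≈ -0.0024676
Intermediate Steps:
Y = -4 (Y = -11 + 7 = -4)
1/(-534 + (g(w(1), Y) - 1*(-129))) = 1/(-534 + (1/(-4) - 1*(-129))) = 1/(-534 + (-¼ + 129)) = 1/(-534 + 515/4) = 1/(-1621/4) = -4/1621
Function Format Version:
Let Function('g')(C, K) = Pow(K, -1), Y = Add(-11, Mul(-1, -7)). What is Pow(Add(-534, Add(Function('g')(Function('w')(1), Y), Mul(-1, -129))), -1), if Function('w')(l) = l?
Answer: Rational(-4, 1621) ≈ -0.0024676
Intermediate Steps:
Y = -4 (Y = Add(-11, 7) = -4)
Pow(Add(-534, Add(Function('g')(Function('w')(1), Y), Mul(-1, -129))), -1) = Pow(Add(-534, Add(Pow(-4, -1), Mul(-1, -129))), -1) = Pow(Add(-534, Add(Rational(-1, 4), 129)), -1) = Pow(Add(-534, Rational(515, 4)), -1) = Pow(Rational(-1621, 4), -1) = Rational(-4, 1621)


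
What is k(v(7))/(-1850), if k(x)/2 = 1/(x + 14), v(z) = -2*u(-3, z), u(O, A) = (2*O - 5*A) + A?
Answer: -1/75850 ≈ -1.3184e-5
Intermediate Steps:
u(O, A) = -4*A + 2*O (u(O, A) = (-5*A + 2*O) + A = -4*A + 2*O)
v(z) = 12 + 8*z (v(z) = -2*(-4*z + 2*(-3)) = -2*(-4*z - 6) = -2*(-6 - 4*z) = 12 + 8*z)
k(x) = 2/(14 + x) (k(x) = 2/(x + 14) = 2/(14 + x))
k(v(7))/(-1850) = (2/(14 + (12 + 8*7)))/(-1850) = (2/(14 + (12 + 56)))*(-1/1850) = (2/(14 + 68))*(-1/1850) = (2/82)*(-1/1850) = (2*(1/82))*(-1/1850) = (1/41)*(-1/1850) = -1/75850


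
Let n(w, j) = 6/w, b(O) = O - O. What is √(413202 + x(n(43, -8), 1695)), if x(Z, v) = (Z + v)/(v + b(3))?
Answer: 3*√27099093502185/24295 ≈ 642.81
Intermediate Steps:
b(O) = 0
x(Z, v) = (Z + v)/v (x(Z, v) = (Z + v)/(v + 0) = (Z + v)/v)
√(413202 + x(n(43, -8), 1695)) = √(413202 + (6/43 + 1695)/1695) = √(413202 + (1/1695)*(72891/43)) = √(413202 + 24297/24295) = √(10038766887/24295) = 3*√27099093502185/24295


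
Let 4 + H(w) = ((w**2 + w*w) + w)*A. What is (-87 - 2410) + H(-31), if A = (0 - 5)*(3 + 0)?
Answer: -30866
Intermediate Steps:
A = -15 (A = -5*3 = -15)
H(w) = -4 - 30*w**2 - 15*w (H(w) = -4 + ((w**2 + w*w) + w)*(-15) = -4 + ((w**2 + w**2) + w)*(-15) = -4 + (2*w**2 + w)*(-15) = -4 + (w + 2*w**2)*(-15) = -4 + (-30*w**2 - 15*w) = -4 - 30*w**2 - 15*w)
(-87 - 2410) + H(-31) = (-87 - 2410) + (-4 - 30*(-31)**2 - 15*(-31)) = -2497 + (-4 - 30*961 + 465) = -2497 + (-4 - 28830 + 465) = -2497 - 28369 = -30866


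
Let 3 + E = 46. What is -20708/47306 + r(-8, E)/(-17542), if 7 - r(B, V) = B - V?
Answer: -421663/956039 ≈ -0.44105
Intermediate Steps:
E = 43 (E = -3 + 46 = 43)
r(B, V) = 7 + V - B (r(B, V) = 7 - (B - V) = 7 + (V - B) = 7 + V - B)
-20708/47306 + r(-8, E)/(-17542) = -20708/47306 + (7 + 43 - 1*(-8))/(-17542) = -20708*1/47306 + (7 + 43 + 8)*(-1/17542) = -334/763 + 58*(-1/17542) = -334/763 - 29/8771 = -421663/956039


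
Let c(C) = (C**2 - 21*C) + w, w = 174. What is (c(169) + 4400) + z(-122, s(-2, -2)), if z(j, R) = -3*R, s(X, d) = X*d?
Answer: 29574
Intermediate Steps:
c(C) = 174 + C**2 - 21*C (c(C) = (C**2 - 21*C) + 174 = 174 + C**2 - 21*C)
(c(169) + 4400) + z(-122, s(-2, -2)) = ((174 + 169**2 - 21*169) + 4400) - (-6)*(-2) = ((174 + 28561 - 3549) + 4400) - 3*4 = (25186 + 4400) - 12 = 29586 - 12 = 29574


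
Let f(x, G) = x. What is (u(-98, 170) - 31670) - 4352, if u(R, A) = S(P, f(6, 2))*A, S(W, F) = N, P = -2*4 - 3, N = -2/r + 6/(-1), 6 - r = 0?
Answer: -111296/3 ≈ -37099.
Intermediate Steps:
r = 6 (r = 6 - 1*0 = 6 + 0 = 6)
N = -19/3 (N = -2/6 + 6/(-1) = -2*1/6 + 6*(-1) = -1/3 - 6 = -19/3 ≈ -6.3333)
P = -11 (P = -8 - 3 = -11)
S(W, F) = -19/3
u(R, A) = -19*A/3
(u(-98, 170) - 31670) - 4352 = (-19/3*170 - 31670) - 4352 = (-3230/3 - 31670) - 4352 = -98240/3 - 4352 = -111296/3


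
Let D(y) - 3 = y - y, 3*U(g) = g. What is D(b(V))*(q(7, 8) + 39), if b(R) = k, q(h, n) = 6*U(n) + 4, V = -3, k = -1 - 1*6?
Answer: 177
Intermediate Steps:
U(g) = g/3
k = -7 (k = -1 - 6 = -7)
q(h, n) = 4 + 2*n (q(h, n) = 6*(n/3) + 4 = 2*n + 4 = 4 + 2*n)
b(R) = -7
D(y) = 3 (D(y) = 3 + (y - y) = 3 + 0 = 3)
D(b(V))*(q(7, 8) + 39) = 3*((4 + 2*8) + 39) = 3*((4 + 16) + 39) = 3*(20 + 39) = 3*59 = 177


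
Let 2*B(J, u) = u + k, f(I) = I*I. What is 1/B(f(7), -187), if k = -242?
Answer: -2/429 ≈ -0.0046620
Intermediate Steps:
f(I) = I**2
B(J, u) = -121 + u/2 (B(J, u) = (u - 242)/2 = (-242 + u)/2 = -121 + u/2)
1/B(f(7), -187) = 1/(-121 + (1/2)*(-187)) = 1/(-121 - 187/2) = 1/(-429/2) = -2/429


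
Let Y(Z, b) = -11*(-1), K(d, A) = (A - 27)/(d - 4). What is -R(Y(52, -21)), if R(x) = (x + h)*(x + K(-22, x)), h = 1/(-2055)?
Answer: -3413204/26715 ≈ -127.76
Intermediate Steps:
h = -1/2055 ≈ -0.00048662
K(d, A) = (-27 + A)/(-4 + d)
Y(Z, b) = 11
R(x) = (-1/2055 + x)*(27/26 + 25*x/26) (R(x) = (x - 1/2055)*(x + (-27 + x)/(-4 - 22)) = (-1/2055 + x)*(x + (-27 + x)/(-26)) = (-1/2055 + x)*(x - (-27 + x)/26) = (-1/2055 + x)*(x + (27/26 - x/26)) = (-1/2055 + x)*(27/26 + 25*x/26))
-R(Y(52, -21)) = -(-9/17810 + (25/26)*11² + (5546/5343)*11) = -(-9/17810 + (25/26)*121 + 61006/5343) = -(-9/17810 + 3025/26 + 61006/5343) = -1*3413204/26715 = -3413204/26715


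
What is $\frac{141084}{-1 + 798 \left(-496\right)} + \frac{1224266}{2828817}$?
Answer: $\frac{85474683566}{1119671227953} \approx 0.076339$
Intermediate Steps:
$\frac{141084}{-1 + 798 \left(-496\right)} + \frac{1224266}{2828817} = \frac{141084}{-1 - 395808} + 1224266 \cdot \frac{1}{2828817} = \frac{141084}{-395809} + \frac{1224266}{2828817} = 141084 \left(- \frac{1}{395809}\right) + \frac{1224266}{2828817} = - \frac{141084}{395809} + \frac{1224266}{2828817} = \frac{85474683566}{1119671227953}$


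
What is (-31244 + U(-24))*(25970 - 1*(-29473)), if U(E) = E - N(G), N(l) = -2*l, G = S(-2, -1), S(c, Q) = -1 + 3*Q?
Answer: -1734035268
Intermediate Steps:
G = -4 (G = -1 + 3*(-1) = -1 - 3 = -4)
U(E) = -8 + E (U(E) = E - (-2)*(-4) = E - 1*8 = E - 8 = -8 + E)
(-31244 + U(-24))*(25970 - 1*(-29473)) = (-31244 + (-8 - 24))*(25970 - 1*(-29473)) = (-31244 - 32)*(25970 + 29473) = -31276*55443 = -1734035268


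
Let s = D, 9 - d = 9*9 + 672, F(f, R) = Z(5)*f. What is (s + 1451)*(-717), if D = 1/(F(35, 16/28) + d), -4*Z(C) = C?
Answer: -3278193549/3151 ≈ -1.0404e+6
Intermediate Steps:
Z(C) = -C/4
F(f, R) = -5*f/4 (F(f, R) = (-¼*5)*f = -5*f/4)
d = -744 (d = 9 - (9*9 + 672) = 9 - (81 + 672) = 9 - 1*753 = 9 - 753 = -744)
D = -4/3151 (D = 1/(-5/4*35 - 744) = 1/(-175/4 - 744) = 1/(-3151/4) = -4/3151 ≈ -0.0012694)
s = -4/3151 ≈ -0.0012694
(s + 1451)*(-717) = (-4/3151 + 1451)*(-717) = (4572097/3151)*(-717) = -3278193549/3151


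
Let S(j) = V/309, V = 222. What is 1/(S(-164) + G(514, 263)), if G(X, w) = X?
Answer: 103/53016 ≈ 0.0019428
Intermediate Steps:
S(j) = 74/103 (S(j) = 222/309 = 222*(1/309) = 74/103)
1/(S(-164) + G(514, 263)) = 1/(74/103 + 514) = 1/(53016/103) = 103/53016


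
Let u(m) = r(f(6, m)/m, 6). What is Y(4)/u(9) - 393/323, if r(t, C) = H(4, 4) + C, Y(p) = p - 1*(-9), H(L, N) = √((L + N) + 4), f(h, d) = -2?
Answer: 2627/1292 - 13*√3/12 ≈ 0.15689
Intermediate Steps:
H(L, N) = √(4 + L + N)
Y(p) = 9 + p (Y(p) = p + 9 = 9 + p)
r(t, C) = C + 2*√3 (r(t, C) = √(4 + 4 + 4) + C = √12 + C = 2*√3 + C = C + 2*√3)
u(m) = 6 + 2*√3
Y(4)/u(9) - 393/323 = (9 + 4)/(6 + 2*√3) - 393/323 = 13/(6 + 2*√3) - 393*1/323 = 13/(6 + 2*√3) - 393/323 = -393/323 + 13/(6 + 2*√3)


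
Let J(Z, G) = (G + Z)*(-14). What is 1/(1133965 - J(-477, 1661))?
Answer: 1/1150541 ≈ 8.6916e-7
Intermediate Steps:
J(Z, G) = -14*G - 14*Z
1/(1133965 - J(-477, 1661)) = 1/(1133965 - (-14*1661 - 14*(-477))) = 1/(1133965 - (-23254 + 6678)) = 1/(1133965 - 1*(-16576)) = 1/(1133965 + 16576) = 1/1150541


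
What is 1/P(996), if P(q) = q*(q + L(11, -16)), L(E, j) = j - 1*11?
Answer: 1/965124 ≈ 1.0361e-6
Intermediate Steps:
L(E, j) = -11 + j (L(E, j) = j - 11 = -11 + j)
P(q) = q*(-27 + q) (P(q) = q*(q + (-11 - 16)) = q*(q - 27) = q*(-27 + q))
1/P(996) = 1/(996*(-27 + 996)) = 1/(996*969) = 1/965124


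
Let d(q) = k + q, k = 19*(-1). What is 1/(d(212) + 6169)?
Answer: 1/6362 ≈ 0.00015718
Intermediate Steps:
k = -19
d(q) = -19 + q
1/(d(212) + 6169) = 1/((-19 + 212) + 6169) = 1/(193 + 6169) = 1/6362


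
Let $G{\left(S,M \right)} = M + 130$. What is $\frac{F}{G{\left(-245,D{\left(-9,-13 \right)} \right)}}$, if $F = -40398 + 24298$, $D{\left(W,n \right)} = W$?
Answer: $- \frac{16100}{121} \approx -133.06$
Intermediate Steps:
$F = -16100$
$G{\left(S,M \right)} = 130 + M$
$\frac{F}{G{\left(-245,D{\left(-9,-13 \right)} \right)}} = - \frac{16100}{130 - 9} = - \frac{16100}{121}$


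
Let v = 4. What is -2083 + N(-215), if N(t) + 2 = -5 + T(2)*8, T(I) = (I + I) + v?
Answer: -2026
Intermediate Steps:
T(I) = 4 + 2*I (T(I) = (I + I) + 4 = 2*I + 4 = 4 + 2*I)
N(t) = 57 (N(t) = -2 + (-5 + (4 + 2*2)*8) = -2 + (-5 + (4 + 4)*8) = -2 + (-5 + 8*8) = -2 + (-5 + 64) = -2 + 59 = 57)
-2083 + N(-215) = -2083 + 57 = -2026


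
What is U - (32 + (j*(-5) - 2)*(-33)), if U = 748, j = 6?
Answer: -340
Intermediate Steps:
U - (32 + (j*(-5) - 2)*(-33)) = 748 - (32 + (6*(-5) - 2)*(-33)) = 748 - (32 + (-30 - 2)*(-33)) = 748 - (32 - 32*(-33)) = 748 - (32 + 1056) = 748 - 1*1088 = 748 - 1088 = -340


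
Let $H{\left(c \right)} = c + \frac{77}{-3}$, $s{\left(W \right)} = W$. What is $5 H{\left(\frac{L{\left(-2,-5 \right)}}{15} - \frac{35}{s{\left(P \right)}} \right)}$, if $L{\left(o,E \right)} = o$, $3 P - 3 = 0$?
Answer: $-304$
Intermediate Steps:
$P = 1$ ($P = 1 + \frac{1}{3} \cdot 0 = 1 + 0 = 1$)
$H{\left(c \right)} = - \frac{77}{3} + c$ ($H{\left(c \right)} = c + 77 \left(- \frac{1}{3}\right) = c - \frac{77}{3} = - \frac{77}{3} + c$)
$5 H{\left(\frac{L{\left(-2,-5 \right)}}{15} - \frac{35}{s{\left(P \right)}} \right)} = 5 \left(- \frac{77}{3} - \left(35 + \frac{2}{15}\right)\right) = 5 \left(- \frac{77}{3} - \frac{527}{15}\right) = 5 \left(- \frac{304}{5}\right) = -304$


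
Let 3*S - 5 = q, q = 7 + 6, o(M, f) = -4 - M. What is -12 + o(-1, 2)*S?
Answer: -30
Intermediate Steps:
q = 13
S = 6 (S = 5/3 + (⅓)*13 = 5/3 + 13/3 = 6)
-12 + o(-1, 2)*S = -12 + (-4 - 1*(-1))*6 = -12 + (-4 + 1)*6 = -12 - 3*6 = -12 - 18 = -30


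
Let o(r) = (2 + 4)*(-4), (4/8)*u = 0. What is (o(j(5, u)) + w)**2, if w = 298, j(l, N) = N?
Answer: 75076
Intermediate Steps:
u = 0 (u = 2*0 = 0)
o(r) = -24 (o(r) = 6*(-4) = -24)
(o(j(5, u)) + w)**2 = (-24 + 298)**2 = 274**2 = 75076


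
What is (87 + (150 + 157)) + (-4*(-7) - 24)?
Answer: 398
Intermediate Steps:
(87 + (150 + 157)) + (-4*(-7) - 24) = (87 + 307) + (28 - 24) = 394 + 4 = 398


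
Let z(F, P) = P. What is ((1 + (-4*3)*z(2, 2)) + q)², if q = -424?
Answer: 199809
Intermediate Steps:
((1 + (-4*3)*z(2, 2)) + q)² = ((1 - 4*3*2) - 424)² = ((1 - 12*2) - 424)² = ((1 - 24) - 424)² = (-23 - 424)² = (-447)² = 199809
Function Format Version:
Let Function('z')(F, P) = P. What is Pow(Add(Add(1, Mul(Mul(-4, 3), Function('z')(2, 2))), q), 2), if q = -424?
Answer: 199809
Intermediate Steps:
Pow(Add(Add(1, Mul(Mul(-4, 3), Function('z')(2, 2))), q), 2) = Pow(Add(Add(1, Mul(Mul(-4, 3), 2)), -424), 2) = Pow(Add(Add(1, Mul(-12, 2)), -424), 2) = Pow(Add(Add(1, -24), -424), 2) = Pow(Add(-23, -424), 2) = Pow(-447, 2) = 199809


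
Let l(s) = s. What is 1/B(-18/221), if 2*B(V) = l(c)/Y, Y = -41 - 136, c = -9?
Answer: 118/3 ≈ 39.333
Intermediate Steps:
Y = -177
B(V) = 3/118 (B(V) = (-9/(-177))/2 = (-9*(-1/177))/2 = (1/2)*(3/59) = 3/118)
1/B(-18/221) = 1/(3/118) = 118/3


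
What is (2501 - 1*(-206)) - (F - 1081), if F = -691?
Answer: 4479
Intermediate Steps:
(2501 - 1*(-206)) - (F - 1081) = (2501 - 1*(-206)) - (-691 - 1081) = (2501 + 206) - 1*(-1772) = 2707 + 1772 = 4479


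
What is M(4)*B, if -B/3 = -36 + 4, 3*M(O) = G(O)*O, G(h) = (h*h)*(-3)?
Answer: -6144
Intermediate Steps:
G(h) = -3*h**2 (G(h) = h**2*(-3) = -3*h**2)
M(O) = -O**3 (M(O) = ((-3*O**2)*O)/3 = (-3*O**3)/3 = -O**3)
B = 96 (B = -3*(-36 + 4) = -3*(-32) = 96)
M(4)*B = -1*4**3*96 = -1*64*96 = -64*96 = -6144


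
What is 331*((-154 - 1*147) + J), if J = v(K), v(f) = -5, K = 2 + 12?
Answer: -101286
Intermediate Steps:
K = 14
J = -5
331*((-154 - 1*147) + J) = 331*((-154 - 1*147) - 5) = 331*((-154 - 147) - 5) = 331*(-301 - 5) = 331*(-306) = -101286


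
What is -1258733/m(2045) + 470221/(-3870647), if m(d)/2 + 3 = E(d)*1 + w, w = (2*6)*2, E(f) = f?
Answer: -4874054063423/15993513404 ≈ -304.75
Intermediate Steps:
w = 24 (w = 12*2 = 24)
m(d) = 42 + 2*d (m(d) = -6 + 2*(d*1 + 24) = -6 + 2*(d + 24) = -6 + 2*(24 + d) = -6 + (48 + 2*d) = 42 + 2*d)
-1258733/m(2045) + 470221/(-3870647) = -1258733/(42 + 2*2045) + 470221/(-3870647) = -1258733/(42 + 4090) + 470221*(-1/3870647) = -1258733/4132 - 470221/3870647 = -4874054063423/15993513404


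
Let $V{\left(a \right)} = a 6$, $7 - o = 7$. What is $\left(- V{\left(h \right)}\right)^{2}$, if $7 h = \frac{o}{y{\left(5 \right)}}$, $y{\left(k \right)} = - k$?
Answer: $0$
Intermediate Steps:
$o = 0$ ($o = 7 - 7 = 0$)
$h = 0$ ($h = \frac{0 \frac{1}{\left(-1\right) 5}}{7} = \frac{0 \frac{1}{-5}}{7} = \frac{0 \left(- \frac{1}{5}\right)}{7} = \frac{1}{7} \cdot 0 = 0$)
$V{\left(a \right)} = 6 a$
$\left(- V{\left(h \right)}\right)^{2} = \left(- 6 \cdot 0\right)^{2} = \left(\left(-1\right) 0\right)^{2} = 0^{2} = 0$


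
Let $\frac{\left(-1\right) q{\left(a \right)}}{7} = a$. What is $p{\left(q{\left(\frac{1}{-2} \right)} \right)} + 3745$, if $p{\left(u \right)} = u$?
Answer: $\frac{7497}{2} \approx 3748.5$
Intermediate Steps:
$q{\left(a \right)} = - 7 a$
$p{\left(q{\left(\frac{1}{-2} \right)} \right)} + 3745 = - \frac{7}{-2} + 3745 = \left(-7\right) \left(- \frac{1}{2}\right) + 3745 = \frac{7}{2} + 3745 = \frac{7497}{2}$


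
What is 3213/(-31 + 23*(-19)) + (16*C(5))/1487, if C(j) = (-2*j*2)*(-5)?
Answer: -447659/77324 ≈ -5.7894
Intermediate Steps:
C(j) = 20*j (C(j) = -4*j*(-5) = 20*j)
3213/(-31 + 23*(-19)) + (16*C(5))/1487 = 3213/(-31 + 23*(-19)) + (16*(20*5))/1487 = 3213/(-31 - 437) + (16*100)*(1/1487) = 3213/(-468) + 1600*(1/1487) = 3213*(-1/468) + 1600/1487 = -357/52 + 1600/1487 = -447659/77324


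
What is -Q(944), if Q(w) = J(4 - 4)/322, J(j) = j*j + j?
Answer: 0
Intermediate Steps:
J(j) = j + j**2 (J(j) = j**2 + j = j + j**2)
Q(w) = 0 (Q(w) = ((4 - 4)*(1 + (4 - 4)))/322 = (0*(1 + 0))*(1/322) = (0*1)*(1/322) = 0*(1/322) = 0)
-Q(944) = -1*0 = 0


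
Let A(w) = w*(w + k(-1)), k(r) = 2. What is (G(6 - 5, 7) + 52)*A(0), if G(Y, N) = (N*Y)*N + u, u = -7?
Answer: 0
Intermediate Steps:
G(Y, N) = -7 + Y*N**2 (G(Y, N) = (N*Y)*N - 7 = Y*N**2 - 7 = -7 + Y*N**2)
A(w) = w*(2 + w) (A(w) = w*(w + 2) = w*(2 + w))
(G(6 - 5, 7) + 52)*A(0) = ((-7 + (6 - 5)*7**2) + 52)*(0*(2 + 0)) = ((-7 + 1*49) + 52)*(0*2) = ((-7 + 49) + 52)*0 = (42 + 52)*0 = 94*0 = 0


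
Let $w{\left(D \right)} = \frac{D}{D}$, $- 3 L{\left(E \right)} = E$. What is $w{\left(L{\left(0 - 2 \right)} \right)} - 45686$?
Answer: $-45685$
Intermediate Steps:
$L{\left(E \right)} = - \frac{E}{3}$
$w{\left(D \right)} = 1$
$w{\left(L{\left(0 - 2 \right)} \right)} - 45686 = 1 - 45686 = -45685$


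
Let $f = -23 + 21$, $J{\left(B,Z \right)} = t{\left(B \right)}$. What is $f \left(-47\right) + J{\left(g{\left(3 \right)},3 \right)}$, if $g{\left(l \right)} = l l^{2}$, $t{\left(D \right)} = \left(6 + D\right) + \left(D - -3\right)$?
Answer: $157$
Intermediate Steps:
$t{\left(D \right)} = 9 + 2 D$ ($t{\left(D \right)} = \left(6 + D\right) + \left(D + 3\right) = \left(6 + D\right) + \left(3 + D\right) = 9 + 2 D$)
$g{\left(l \right)} = l^{3}$
$J{\left(B,Z \right)} = 9 + 2 B$
$f = -2$
$f \left(-47\right) + J{\left(g{\left(3 \right)},3 \right)} = \left(-2\right) \left(-47\right) + \left(9 + 2 \cdot 3^{3}\right) = 94 + \left(9 + 2 \cdot 27\right) = 94 + \left(9 + 54\right) = 94 + 63 = 157$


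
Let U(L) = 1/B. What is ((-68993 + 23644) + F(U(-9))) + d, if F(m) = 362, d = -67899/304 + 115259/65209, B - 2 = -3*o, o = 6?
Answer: -896194001187/19823536 ≈ -45209.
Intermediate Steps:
B = -16 (B = 2 - 3*6 = 2 - 18 = -16)
d = -4392587155/19823536 (d = -67899*1/304 + 115259*(1/65209) = -67899/304 + 115259/65209 = -4392587155/19823536 ≈ -221.58)
U(L) = -1/16 (U(L) = 1/(-16) = -1/16)
((-68993 + 23644) + F(U(-9))) + d = ((-68993 + 23644) + 362) - 4392587155/19823536 = (-45349 + 362) - 4392587155/19823536 = -44987 - 4392587155/19823536 = -896194001187/19823536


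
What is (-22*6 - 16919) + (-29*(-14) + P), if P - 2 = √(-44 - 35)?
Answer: -16643 + I*√79 ≈ -16643.0 + 8.8882*I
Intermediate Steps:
P = 2 + I*√79 (P = 2 + √(-44 - 35) = 2 + √(-79) = 2 + I*√79 ≈ 2.0 + 8.8882*I)
(-22*6 - 16919) + (-29*(-14) + P) = (-22*6 - 16919) + (-29*(-14) + (2 + I*√79)) = (-132 - 16919) + (406 + (2 + I*√79)) = -17051 + (408 + I*√79) = -16643 + I*√79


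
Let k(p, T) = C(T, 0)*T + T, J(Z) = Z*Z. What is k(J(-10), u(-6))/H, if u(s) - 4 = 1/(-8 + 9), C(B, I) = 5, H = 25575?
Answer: 2/1705 ≈ 0.0011730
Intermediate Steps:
u(s) = 5 (u(s) = 4 + 1/(-8 + 9) = 4 + 1/1 = 4 + 1 = 5)
J(Z) = Z**2
k(p, T) = 6*T (k(p, T) = 5*T + T = 6*T)
k(J(-10), u(-6))/H = (6*5)/25575 = 30*(1/25575) = 2/1705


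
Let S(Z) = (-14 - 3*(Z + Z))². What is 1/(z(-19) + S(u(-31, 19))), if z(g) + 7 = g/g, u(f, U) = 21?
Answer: 1/19594 ≈ 5.1036e-5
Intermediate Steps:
S(Z) = (-14 - 6*Z)²
z(g) = -6 (z(g) = -7 + g/g = -7 + 1 = -6)
1/(z(-19) + S(u(-31, 19))) = 1/(-6 + 4*(7 + 3*21)²) = 1/(-6 + 4*(7 + 63)²) = 1/(-6 + 4*70²) = 1/(-6 + 4*4900) = 1/(-6 + 19600) = 1/19594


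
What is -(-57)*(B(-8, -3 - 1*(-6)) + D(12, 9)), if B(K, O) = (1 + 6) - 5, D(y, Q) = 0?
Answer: 114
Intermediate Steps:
B(K, O) = 2 (B(K, O) = 7 - 5 = 2)
-(-57)*(B(-8, -3 - 1*(-6)) + D(12, 9)) = -(-57)*(2 + 0) = -(-57)*2 = -1*(-114) = 114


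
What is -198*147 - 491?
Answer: -29597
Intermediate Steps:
-198*147 - 491 = -29106 - 491 = -29597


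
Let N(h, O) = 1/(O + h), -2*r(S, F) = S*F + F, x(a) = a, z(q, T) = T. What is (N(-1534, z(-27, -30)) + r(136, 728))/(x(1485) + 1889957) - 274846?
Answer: -813053717039201/2958215288 ≈ -2.7485e+5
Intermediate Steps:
r(S, F) = -F/2 - F*S/2 (r(S, F) = -(S*F + F)/2 = -(F*S + F)/2 = -(F + F*S)/2 = -F/2 - F*S/2)
(N(-1534, z(-27, -30)) + r(136, 728))/(x(1485) + 1889957) - 274846 = (1/(-30 - 1534) - ½*728*(1 + 136))/(1485 + 1889957) - 274846 = (1/(-1564) - ½*728*137)/1891442 - 274846 = (-1/1564 - 49868)*(1/1891442) - 274846 = -77993553/1564*1/1891442 - 274846 = -77993553/2958215288 - 274846 = -813053717039201/2958215288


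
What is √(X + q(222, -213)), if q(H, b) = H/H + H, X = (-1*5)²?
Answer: 2*√62 ≈ 15.748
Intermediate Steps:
X = 25 (X = (-5)² = 25)
q(H, b) = 1 + H
√(X + q(222, -213)) = √(25 + (1 + 222)) = √(25 + 223) = √248 = 2*√62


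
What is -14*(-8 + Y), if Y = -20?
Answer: 392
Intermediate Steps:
-14*(-8 + Y) = -14*(-8 - 20) = -14*(-28) = 392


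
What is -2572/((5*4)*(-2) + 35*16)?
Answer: -643/130 ≈ -4.9462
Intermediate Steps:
-2572/((5*4)*(-2) + 35*16) = -2572/(20*(-2) + 560) = -2572/(-40 + 560) = -2572/520 = -2572*1/520 = -643/130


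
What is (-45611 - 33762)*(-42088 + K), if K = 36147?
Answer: 471554993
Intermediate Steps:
(-45611 - 33762)*(-42088 + K) = (-45611 - 33762)*(-42088 + 36147) = -79373*(-5941) = 471554993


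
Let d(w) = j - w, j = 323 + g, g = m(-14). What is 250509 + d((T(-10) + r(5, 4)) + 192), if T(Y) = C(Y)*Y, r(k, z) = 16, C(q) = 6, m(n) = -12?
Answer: 250672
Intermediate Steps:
g = -12
T(Y) = 6*Y
j = 311 (j = 323 - 12 = 311)
d(w) = 311 - w
250509 + d((T(-10) + r(5, 4)) + 192) = 250509 + (311 - ((6*(-10) + 16) + 192)) = 250509 + (311 - ((-60 + 16) + 192)) = 250509 + (311 - (-44 + 192)) = 250509 + (311 - 1*148) = 250509 + (311 - 148) = 250509 + 163 = 250672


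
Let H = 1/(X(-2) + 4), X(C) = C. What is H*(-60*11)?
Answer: -330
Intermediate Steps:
H = ½ (H = 1/(-2 + 4) = 1/2 = ½ ≈ 0.50000)
H*(-60*11) = (-60*11)/2 = (½)*(-660) = -330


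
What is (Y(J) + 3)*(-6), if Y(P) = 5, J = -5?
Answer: -48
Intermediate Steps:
(Y(J) + 3)*(-6) = (5 + 3)*(-6) = 8*(-6) = -48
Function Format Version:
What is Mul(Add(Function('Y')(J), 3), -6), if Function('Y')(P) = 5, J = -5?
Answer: -48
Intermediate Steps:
Mul(Add(Function('Y')(J), 3), -6) = Mul(Add(5, 3), -6) = Mul(8, -6) = -48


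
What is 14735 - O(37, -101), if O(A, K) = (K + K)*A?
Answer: 22209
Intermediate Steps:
O(A, K) = 2*A*K (O(A, K) = (2*K)*A = 2*A*K)
14735 - O(37, -101) = 14735 - 2*37*(-101) = 14735 - 1*(-7474) = 14735 + 7474 = 22209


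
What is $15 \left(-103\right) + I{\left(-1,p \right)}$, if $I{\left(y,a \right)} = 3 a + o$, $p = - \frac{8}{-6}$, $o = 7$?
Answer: $-1534$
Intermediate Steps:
$p = \frac{4}{3}$ ($p = \left(-8\right) \left(- \frac{1}{6}\right) = \frac{4}{3} \approx 1.3333$)
$I{\left(y,a \right)} = 7 + 3 a$ ($I{\left(y,a \right)} = 3 a + 7 = 7 + 3 a$)
$15 \left(-103\right) + I{\left(-1,p \right)} = 15 \left(-103\right) + \left(7 + 3 \cdot \frac{4}{3}\right) = -1545 + \left(7 + 4\right) = -1545 + 11 = -1534$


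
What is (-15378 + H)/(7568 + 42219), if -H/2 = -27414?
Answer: 39450/49787 ≈ 0.79238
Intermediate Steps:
H = 54828 (H = -2*(-27414) = 54828)
(-15378 + H)/(7568 + 42219) = (-15378 + 54828)/(7568 + 42219) = 39450/49787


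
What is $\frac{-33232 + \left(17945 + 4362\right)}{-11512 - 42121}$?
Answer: $\frac{10925}{53633} \approx 0.2037$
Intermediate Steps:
$\frac{-33232 + \left(17945 + 4362\right)}{-11512 - 42121} = \frac{-33232 + 22307}{-53633} = \left(-10925\right) \left(- \frac{1}{53633}\right) = \frac{10925}{53633}$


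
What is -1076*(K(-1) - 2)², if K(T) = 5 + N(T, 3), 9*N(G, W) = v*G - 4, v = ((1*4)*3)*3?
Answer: -181844/81 ≈ -2245.0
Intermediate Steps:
v = 36 (v = (4*3)*3 = 12*3 = 36)
N(G, W) = -4/9 + 4*G (N(G, W) = (36*G - 4)/9 = (-4 + 36*G)/9 = -4/9 + 4*G)
K(T) = 41/9 + 4*T (K(T) = 5 + (-4/9 + 4*T) = 41/9 + 4*T)
-1076*(K(-1) - 2)² = -1076*((41/9 + 4*(-1)) - 2)² = -1076*((41/9 - 4) - 2)² = -1076*(5/9 - 2)² = -1076*(-13/9)² = -1076*169/81 = -181844/81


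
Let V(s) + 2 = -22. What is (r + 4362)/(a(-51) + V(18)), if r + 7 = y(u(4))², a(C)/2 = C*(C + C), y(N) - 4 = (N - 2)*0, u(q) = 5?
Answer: 1457/3460 ≈ 0.42110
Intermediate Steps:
y(N) = 4 (y(N) = 4 + (N - 2)*0 = 4 + (-2 + N)*0 = 4 + 0 = 4)
V(s) = -24 (V(s) = -2 - 22 = -24)
a(C) = 4*C² (a(C) = 2*(C*(C + C)) = 2*(C*(2*C)) = 2*(2*C²) = 4*C²)
r = 9 (r = -7 + 4² = -7 + 16 = 9)
(r + 4362)/(a(-51) + V(18)) = (9 + 4362)/(4*(-51)² - 24) = 4371/(4*2601 - 24) = 4371/(10404 - 24) = 4371/10380 = 4371*(1/10380) = 1457/3460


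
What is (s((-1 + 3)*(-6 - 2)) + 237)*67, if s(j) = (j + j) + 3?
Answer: 13936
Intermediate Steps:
s(j) = 3 + 2*j (s(j) = 2*j + 3 = 3 + 2*j)
(s((-1 + 3)*(-6 - 2)) + 237)*67 = ((3 + 2*((-1 + 3)*(-6 - 2))) + 237)*67 = ((3 + 2*(2*(-8))) + 237)*67 = ((3 + 2*(-16)) + 237)*67 = ((3 - 32) + 237)*67 = (-29 + 237)*67 = 208*67 = 13936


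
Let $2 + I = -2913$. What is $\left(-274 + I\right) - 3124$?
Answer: $-6313$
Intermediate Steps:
$I = -2915$ ($I = -2 - 2913 = -2915$)
$\left(-274 + I\right) - 3124 = \left(-274 - 2915\right) - 3124 = -3189 - 3124 = -6313$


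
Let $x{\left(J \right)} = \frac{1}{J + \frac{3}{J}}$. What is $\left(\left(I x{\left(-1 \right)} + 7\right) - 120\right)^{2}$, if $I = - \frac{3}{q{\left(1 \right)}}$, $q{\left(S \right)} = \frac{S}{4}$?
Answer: $12100$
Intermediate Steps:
$q{\left(S \right)} = \frac{S}{4}$ ($q{\left(S \right)} = S \frac{1}{4} = \frac{S}{4}$)
$I = -12$ ($I = - \frac{3}{\frac{1}{4} \cdot 1} = - 3 \frac{1}{\frac{1}{4}} = \left(-3\right) 4 = -12$)
$\left(\left(I x{\left(-1 \right)} + 7\right) - 120\right)^{2} = \left(\left(- 12 \left(- \frac{1}{3 + \left(-1\right)^{2}}\right) + 7\right) - 120\right)^{2} = \left(\left(- 12 \left(- \frac{1}{3 + 1}\right) + 7\right) - 120\right)^{2} = \left(\left(- 12 \left(- \frac{1}{4}\right) + 7\right) - 120\right)^{2} = \left(\left(- 12 \left(\left(-1\right) \frac{1}{4}\right) + 7\right) - 120\right)^{2} = \left(\left(\left(-12\right) \left(- \frac{1}{4}\right) + 7\right) - 120\right)^{2} = \left(\left(3 + 7\right) - 120\right)^{2} = \left(10 - 120\right)^{2} = \left(-110\right)^{2} = 12100$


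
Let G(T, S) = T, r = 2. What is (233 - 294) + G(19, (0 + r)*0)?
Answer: -42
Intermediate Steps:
(233 - 294) + G(19, (0 + r)*0) = (233 - 294) + 19 = -61 + 19 = -42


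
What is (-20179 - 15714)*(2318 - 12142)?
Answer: 352612832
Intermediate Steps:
(-20179 - 15714)*(2318 - 12142) = -35893*(-9824) = 352612832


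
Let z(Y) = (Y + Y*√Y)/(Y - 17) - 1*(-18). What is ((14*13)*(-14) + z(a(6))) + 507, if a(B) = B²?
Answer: -38185/19 ≈ -2009.7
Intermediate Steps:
z(Y) = 18 + (Y + Y^(3/2))/(-17 + Y) (z(Y) = (Y + Y^(3/2))/(-17 + Y) + 18 = 18 + (Y + Y^(3/2))/(-17 + Y))
((14*13)*(-14) + z(a(6))) + 507 = ((14*13)*(-14) + (-306 + (6²)^(3/2) + 19*6²)/(-17 + 6²)) + 507 = (182*(-14) + (-306 + 36^(3/2) + 19*36)/(-17 + 36)) + 507 = (-2548 + (-306 + 216 + 684)/19) + 507 = (-2548 + (1/19)*594) + 507 = (-2548 + 594/19) + 507 = -47818/19 + 507 = -38185/19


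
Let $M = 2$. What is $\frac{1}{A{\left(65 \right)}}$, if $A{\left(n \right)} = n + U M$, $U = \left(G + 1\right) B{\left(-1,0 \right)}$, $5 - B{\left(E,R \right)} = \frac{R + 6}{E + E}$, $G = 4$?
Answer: $\frac{1}{145} \approx 0.0068966$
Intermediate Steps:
$B{\left(E,R \right)} = 5 - \frac{6 + R}{2 E}$ ($B{\left(E,R \right)} = 5 - \frac{R + 6}{E + E} = 5 - \frac{6 + R}{2 E}$)
$U = 40$ ($U = \left(4 + 1\right) \frac{-6 - 0 + 10 \left(-1\right)}{2 \left(-1\right)} = 5 \cdot \frac{1}{2} \left(-1\right) \left(-6 + 0 - 10\right) = 5 \cdot \frac{1}{2} \left(-1\right) \left(-16\right) = 5 \cdot 8 = 40$)
$A{\left(n \right)} = 80 + n$ ($A{\left(n \right)} = n + 40 \cdot 2 = n + 80 = 80 + n$)
$\frac{1}{A{\left(65 \right)}} = \frac{1}{80 + 65} = \frac{1}{145}$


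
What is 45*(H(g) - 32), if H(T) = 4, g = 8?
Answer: -1260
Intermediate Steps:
45*(H(g) - 32) = 45*(4 - 32) = 45*(-28) = -1260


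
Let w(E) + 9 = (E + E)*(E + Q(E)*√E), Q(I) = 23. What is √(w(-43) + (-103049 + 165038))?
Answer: √(65678 - 1978*I*√43) ≈ 257.51 - 25.185*I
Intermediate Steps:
w(E) = -9 + 2*E*(E + 23*√E) (w(E) = -9 + (E + E)*(E + 23*√E) = -9 + (2*E)*(E + 23*√E) = -9 + 2*E*(E + 23*√E))
√(w(-43) + (-103049 + 165038)) = √((-9 + 2*(-43)² + 46*(-43)^(3/2)) + (-103049 + 165038)) = √((-9 + 2*1849 + 46*(-43*I*√43)) + 61989) = √((-9 + 3698 - 1978*I*√43) + 61989) = √((3689 - 1978*I*√43) + 61989) = √(65678 - 1978*I*√43)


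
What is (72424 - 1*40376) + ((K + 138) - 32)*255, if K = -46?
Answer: 47348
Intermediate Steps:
(72424 - 1*40376) + ((K + 138) - 32)*255 = (72424 - 1*40376) + ((-46 + 138) - 32)*255 = (72424 - 40376) + (92 - 32)*255 = 32048 + 60*255 = 32048 + 15300 = 47348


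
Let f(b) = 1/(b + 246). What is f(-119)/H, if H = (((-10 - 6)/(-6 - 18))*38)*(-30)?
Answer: -1/96520 ≈ -1.0361e-5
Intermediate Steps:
H = -760 (H = (-16/(-24)*38)*(-30) = (-16*(-1/24)*38)*(-30) = ((⅔)*38)*(-30) = (76/3)*(-30) = -760)
f(b) = 1/(246 + b)
f(-119)/H = 1/((246 - 119)*(-760)) = -1/760/127 = (1/127)*(-1/760) = -1/96520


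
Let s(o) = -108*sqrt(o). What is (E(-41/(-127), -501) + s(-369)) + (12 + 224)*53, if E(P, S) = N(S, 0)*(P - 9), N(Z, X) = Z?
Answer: 2140618/127 - 324*I*sqrt(41) ≈ 16855.0 - 2074.6*I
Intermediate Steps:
E(P, S) = S*(-9 + P) (E(P, S) = S*(P - 9) = S*(-9 + P))
(E(-41/(-127), -501) + s(-369)) + (12 + 224)*53 = (-501*(-9 - 41/(-127)) - 324*I*sqrt(41)) + (12 + 224)*53 = (-501*(-9 - 41*(-1/127)) - 324*I*sqrt(41)) + 236*53 = (-501*(-9 + 41/127) - 324*I*sqrt(41)) + 12508 = (-501*(-1102/127) - 324*I*sqrt(41)) + 12508 = (552102/127 - 324*I*sqrt(41)) + 12508 = 2140618/127 - 324*I*sqrt(41)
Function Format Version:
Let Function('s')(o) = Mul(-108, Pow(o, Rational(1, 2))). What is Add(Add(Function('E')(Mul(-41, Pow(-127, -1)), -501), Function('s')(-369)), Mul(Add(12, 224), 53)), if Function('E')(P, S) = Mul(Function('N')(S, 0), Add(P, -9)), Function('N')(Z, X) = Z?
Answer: Add(Rational(2140618, 127), Mul(-324, I, Pow(41, Rational(1, 2)))) ≈ Add(16855., Mul(-2074.6, I))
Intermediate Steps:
Function('E')(P, S) = Mul(S, Add(-9, P)) (Function('E')(P, S) = Mul(S, Add(P, -9)) = Mul(S, Add(-9, P)))
Add(Add(Function('E')(Mul(-41, Pow(-127, -1)), -501), Function('s')(-369)), Mul(Add(12, 224), 53)) = Add(Add(Mul(-501, Add(-9, Mul(-41, Pow(-127, -1)))), Mul(-108, Pow(-369, Rational(1, 2)))), Mul(Add(12, 224), 53)) = Add(Add(Mul(-501, Add(-9, Mul(-41, Rational(-1, 127)))), Mul(-108, Mul(3, I, Pow(41, Rational(1, 2))))), Mul(236, 53)) = Add(Add(Mul(-501, Add(-9, Rational(41, 127))), Mul(-324, I, Pow(41, Rational(1, 2)))), 12508) = Add(Add(Mul(-501, Rational(-1102, 127)), Mul(-324, I, Pow(41, Rational(1, 2)))), 12508) = Add(Add(Rational(552102, 127), Mul(-324, I, Pow(41, Rational(1, 2)))), 12508) = Add(Rational(2140618, 127), Mul(-324, I, Pow(41, Rational(1, 2))))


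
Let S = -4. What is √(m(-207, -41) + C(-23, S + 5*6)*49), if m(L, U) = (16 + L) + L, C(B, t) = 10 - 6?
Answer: I*√202 ≈ 14.213*I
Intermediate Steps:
C(B, t) = 4
m(L, U) = 16 + 2*L
√(m(-207, -41) + C(-23, S + 5*6)*49) = √((16 + 2*(-207)) + 4*49) = √((16 - 414) + 196) = √(-398 + 196) = √(-202) = I*√202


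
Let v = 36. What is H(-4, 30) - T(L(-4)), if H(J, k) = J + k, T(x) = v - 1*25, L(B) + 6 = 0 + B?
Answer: 15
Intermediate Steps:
L(B) = -6 + B (L(B) = -6 + (0 + B) = -6 + B)
T(x) = 11 (T(x) = 36 - 1*25 = 36 - 25 = 11)
H(-4, 30) - T(L(-4)) = (-4 + 30) - 1*11 = 26 - 11 = 15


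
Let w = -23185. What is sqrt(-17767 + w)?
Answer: 2*I*sqrt(10238) ≈ 202.37*I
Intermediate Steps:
sqrt(-17767 + w) = sqrt(-17767 - 23185) = sqrt(-40952) = 2*I*sqrt(10238)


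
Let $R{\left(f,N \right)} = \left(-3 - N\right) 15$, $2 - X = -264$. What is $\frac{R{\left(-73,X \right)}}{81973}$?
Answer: $- \frac{4035}{81973} \approx -0.049224$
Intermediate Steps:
$X = 266$ ($X = 2 - -264 = 2 + 264 = 266$)
$R{\left(f,N \right)} = -45 - 15 N$
$\frac{R{\left(-73,X \right)}}{81973} = \frac{-45 - 3990}{81973} = \left(-45 - 3990\right) \frac{1}{81973} = \left(-4035\right) \frac{1}{81973} = - \frac{4035}{81973}$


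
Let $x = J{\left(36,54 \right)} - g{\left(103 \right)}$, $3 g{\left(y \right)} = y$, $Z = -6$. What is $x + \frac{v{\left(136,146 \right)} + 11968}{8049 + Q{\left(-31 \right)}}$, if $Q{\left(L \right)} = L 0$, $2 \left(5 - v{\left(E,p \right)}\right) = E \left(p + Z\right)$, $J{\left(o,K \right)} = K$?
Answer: $\frac{160750}{8049} \approx 19.971$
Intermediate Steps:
$g{\left(y \right)} = \frac{y}{3}$
$v{\left(E,p \right)} = 5 - \frac{E \left(-6 + p\right)}{2}$ ($v{\left(E,p \right)} = 5 - \frac{E \left(p - 6\right)}{2} = 5 - \frac{E \left(-6 + p\right)}{2}$)
$Q{\left(L \right)} = 0$
$x = \frac{59}{3}$ ($x = 54 - \frac{1}{3} \cdot 103 = 54 - \frac{103}{3} = \frac{59}{3} \approx 19.667$)
$x + \frac{v{\left(136,146 \right)} + 11968}{8049 + Q{\left(-31 \right)}} = \frac{59}{3} + \frac{\left(5 + 3 \cdot 136 - 68 \cdot 146\right) + 11968}{8049 + 0} = \frac{59}{3} + \frac{\left(5 + 408 - 9928\right) + 11968}{8049} = \frac{59}{3} + \left(-9515 + 11968\right) \frac{1}{8049} = \frac{59}{3} + 2453 \cdot \frac{1}{8049} = \frac{59}{3} + \frac{2453}{8049} = \frac{160750}{8049}$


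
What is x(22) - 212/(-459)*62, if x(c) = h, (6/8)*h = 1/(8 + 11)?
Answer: 250348/8721 ≈ 28.706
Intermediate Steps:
h = 4/57 (h = 4/(3*(8 + 11)) = (4/3)/19 = (4/3)*(1/19) = 4/57 ≈ 0.070175)
x(c) = 4/57
x(22) - 212/(-459)*62 = 4/57 - 212/(-459)*62 = 4/57 - 212*(-1/459)*62 = 4/57 + (212/459)*62 = 4/57 + 13144/459 = 250348/8721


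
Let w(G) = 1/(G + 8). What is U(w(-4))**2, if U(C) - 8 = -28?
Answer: 400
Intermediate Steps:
w(G) = 1/(8 + G)
U(C) = -20 (U(C) = 8 - 28 = -20)
U(w(-4))**2 = (-20)**2 = 400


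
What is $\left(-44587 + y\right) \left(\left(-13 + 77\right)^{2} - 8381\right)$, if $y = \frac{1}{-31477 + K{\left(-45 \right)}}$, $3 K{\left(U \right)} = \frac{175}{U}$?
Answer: $\frac{162380570110325}{849914} \approx 1.9106 \cdot 10^{8}$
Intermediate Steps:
$K{\left(U \right)} = \frac{175}{3 U}$ ($K{\left(U \right)} = \frac{175 \frac{1}{U}}{3} = \frac{175}{3 U}$)
$y = - \frac{27}{849914}$ ($y = \frac{1}{-31477 + \frac{175}{3 \left(-45\right)}} = \frac{1}{-31477 + \frac{175}{3} \left(- \frac{1}{45}\right)} = \frac{1}{-31477 - \frac{35}{27}} = \frac{1}{- \frac{849914}{27}} = - \frac{27}{849914} \approx -3.1768 \cdot 10^{-5}$)
$\left(-44587 + y\right) \left(\left(-13 + 77\right)^{2} - 8381\right) = \left(-44587 - \frac{27}{849914}\right) \left(\left(-13 + 77\right)^{2} - 8381\right) = - \frac{37895115545 \left(64^{2} - 8381\right)}{849914} = - \frac{37895115545 \left(4096 - 8381\right)}{849914} = \left(- \frac{37895115545}{849914}\right) \left(-4285\right) = \frac{162380570110325}{849914}$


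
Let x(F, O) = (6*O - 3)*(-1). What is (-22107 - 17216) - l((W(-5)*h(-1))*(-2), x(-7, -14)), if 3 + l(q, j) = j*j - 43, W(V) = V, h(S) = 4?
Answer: -46846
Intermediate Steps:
x(F, O) = 3 - 6*O (x(F, O) = (-3 + 6*O)*(-1) = 3 - 6*O)
l(q, j) = -46 + j**2 (l(q, j) = -3 + (j*j - 43) = -3 + (j**2 - 43) = -3 + (-43 + j**2) = -46 + j**2)
(-22107 - 17216) - l((W(-5)*h(-1))*(-2), x(-7, -14)) = (-22107 - 17216) - (-46 + (3 - 6*(-14))**2) = -39323 - (-46 + (3 + 84)**2) = -39323 - (-46 + 87**2) = -39323 - (-46 + 7569) = -39323 - 1*7523 = -39323 - 7523 = -46846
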